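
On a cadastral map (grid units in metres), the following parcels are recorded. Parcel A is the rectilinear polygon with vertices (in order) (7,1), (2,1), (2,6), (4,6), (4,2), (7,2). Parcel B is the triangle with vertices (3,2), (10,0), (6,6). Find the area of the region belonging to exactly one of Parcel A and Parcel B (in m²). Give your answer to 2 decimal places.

24.17

|Parcel A| = 13, |Parcel B| = 17, |Parcel A∩Parcel B| = 2.9167.
|Parcel A △ Parcel B| = |Parcel A| + |Parcel B| − 2·|Parcel A∩Parcel B| = 13 + 17 − 5.8333 = 24.17.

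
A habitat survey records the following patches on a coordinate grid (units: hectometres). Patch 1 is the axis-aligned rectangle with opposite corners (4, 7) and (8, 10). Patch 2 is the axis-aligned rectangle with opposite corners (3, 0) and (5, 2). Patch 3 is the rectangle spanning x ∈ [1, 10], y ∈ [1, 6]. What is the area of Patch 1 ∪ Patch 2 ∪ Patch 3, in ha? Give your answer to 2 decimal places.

59.00

By inclusion–exclusion:
Individual areas: |Patch 1| = 12, |Patch 2| = 4, |Patch 3| = 45.
|Patch 1∩Patch 2| = 0 (no overlap).
|Patch 1∩Patch 3| = 0 (no overlap).
|Patch 2∩Patch 3|: x∈[3,5], y∈[1,2] → 2·1 = 2.
|Patch 1∩Patch 2∩Patch 3| = 0.
|Patch 1 ∪ Patch 2 ∪ Patch 3| = 61 − 2 + 0 = 59.00.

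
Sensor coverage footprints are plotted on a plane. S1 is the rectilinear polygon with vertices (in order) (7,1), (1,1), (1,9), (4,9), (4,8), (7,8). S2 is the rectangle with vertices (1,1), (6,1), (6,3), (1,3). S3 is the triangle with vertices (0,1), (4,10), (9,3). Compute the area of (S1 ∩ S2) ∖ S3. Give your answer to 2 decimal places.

|S1 ∩ S2| = 10.
|(S1 ∩ S2) ∩ S3| = 6.1111.
|(S1 ∩ S2) ∖ S3| = 10 − 6.1111 = 3.89.

3.89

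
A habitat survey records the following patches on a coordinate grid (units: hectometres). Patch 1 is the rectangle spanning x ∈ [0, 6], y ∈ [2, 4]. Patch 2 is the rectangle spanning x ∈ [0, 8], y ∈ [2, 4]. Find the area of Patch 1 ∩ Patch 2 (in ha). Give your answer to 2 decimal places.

12.00

|Patch 1∩Patch 2|: x∈[0,6], y∈[2,4] → 6·2 = 12.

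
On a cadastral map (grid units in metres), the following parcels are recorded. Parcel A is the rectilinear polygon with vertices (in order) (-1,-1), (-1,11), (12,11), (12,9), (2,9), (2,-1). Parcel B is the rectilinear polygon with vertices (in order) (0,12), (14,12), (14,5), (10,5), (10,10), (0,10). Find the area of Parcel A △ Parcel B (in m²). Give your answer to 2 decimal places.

76.00

|Parcel A| = 56, |Parcel B| = 48, |Parcel A∩Parcel B| = 14.
|Parcel A △ Parcel B| = |Parcel A| + |Parcel B| − 2·|Parcel A∩Parcel B| = 56 + 48 − 28 = 76.00.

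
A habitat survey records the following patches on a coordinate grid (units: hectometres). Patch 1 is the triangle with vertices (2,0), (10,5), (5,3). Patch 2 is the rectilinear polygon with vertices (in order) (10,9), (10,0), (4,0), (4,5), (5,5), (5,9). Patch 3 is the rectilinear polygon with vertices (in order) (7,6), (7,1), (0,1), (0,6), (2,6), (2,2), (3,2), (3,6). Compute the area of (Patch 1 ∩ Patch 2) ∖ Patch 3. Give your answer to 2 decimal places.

1.01

|Patch 1 ∩ Patch 2| = 3.75.
|(Patch 1 ∩ Patch 2) ∩ Patch 3| = 2.7375.
|(Patch 1 ∩ Patch 2) ∖ Patch 3| = 3.75 − 2.7375 = 1.01.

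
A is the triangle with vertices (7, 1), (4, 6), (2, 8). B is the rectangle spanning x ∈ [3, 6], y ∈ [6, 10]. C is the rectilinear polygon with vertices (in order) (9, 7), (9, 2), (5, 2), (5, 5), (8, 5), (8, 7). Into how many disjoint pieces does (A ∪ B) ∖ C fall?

2

(A ∪ B) ∖ C splits into 2 disjoint pieces (area 0.0571, area 13.0952).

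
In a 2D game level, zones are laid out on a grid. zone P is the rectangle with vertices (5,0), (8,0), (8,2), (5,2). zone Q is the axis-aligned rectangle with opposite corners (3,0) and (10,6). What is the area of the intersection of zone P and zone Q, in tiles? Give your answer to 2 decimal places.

6.00

|zone P∩zone Q|: x∈[5,8], y∈[0,2] → 3·2 = 6.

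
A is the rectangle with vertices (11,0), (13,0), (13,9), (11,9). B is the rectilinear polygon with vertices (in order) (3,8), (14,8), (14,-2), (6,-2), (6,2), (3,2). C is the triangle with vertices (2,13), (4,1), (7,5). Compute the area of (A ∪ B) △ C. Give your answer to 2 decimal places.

|A ∪ B| = 100.
|(A ∪ B) ∩ C| = 15.7292.
|(A ∪ B) △ C| = 100 + 22 − 31.4583 = 90.54.

90.54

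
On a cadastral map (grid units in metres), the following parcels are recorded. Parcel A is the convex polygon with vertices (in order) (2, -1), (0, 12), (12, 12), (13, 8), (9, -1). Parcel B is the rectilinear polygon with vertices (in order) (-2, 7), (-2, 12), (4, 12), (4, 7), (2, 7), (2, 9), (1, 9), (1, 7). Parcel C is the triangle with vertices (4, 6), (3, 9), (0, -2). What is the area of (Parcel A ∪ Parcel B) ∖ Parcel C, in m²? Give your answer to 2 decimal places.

139.81

|Parcel A ∪ Parcel B| = 147.9231.
|(Parcel A ∪ Parcel B) ∩ Parcel C| = 8.1099.
|(Parcel A ∪ Parcel B) ∖ Parcel C| = 147.9231 − 8.1099 = 139.81.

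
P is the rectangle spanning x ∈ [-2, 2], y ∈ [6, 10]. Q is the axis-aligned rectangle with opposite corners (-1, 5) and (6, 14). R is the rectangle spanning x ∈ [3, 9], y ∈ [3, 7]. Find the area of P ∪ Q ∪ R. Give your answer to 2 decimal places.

By inclusion–exclusion:
Individual areas: |P| = 16, |Q| = 63, |R| = 24.
|P∩Q|: x∈[-1,2], y∈[6,10] → 3·4 = 12.
|P∩R| = 0 (no overlap).
|Q∩R|: x∈[3,6], y∈[5,7] → 3·2 = 6.
|P∩Q∩R| = 0.
|P ∪ Q ∪ R| = 103 − 18 + 0 = 85.00.

85.00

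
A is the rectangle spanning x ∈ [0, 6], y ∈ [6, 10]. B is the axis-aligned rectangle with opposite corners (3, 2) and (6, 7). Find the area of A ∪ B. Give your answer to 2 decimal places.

By inclusion–exclusion:
Individual areas: |A| = 24, |B| = 15.
|A∩B|: x∈[3,6], y∈[6,7] → 3·1 = 3.
|A ∪ B| = 39 − 3 = 36.00.

36.00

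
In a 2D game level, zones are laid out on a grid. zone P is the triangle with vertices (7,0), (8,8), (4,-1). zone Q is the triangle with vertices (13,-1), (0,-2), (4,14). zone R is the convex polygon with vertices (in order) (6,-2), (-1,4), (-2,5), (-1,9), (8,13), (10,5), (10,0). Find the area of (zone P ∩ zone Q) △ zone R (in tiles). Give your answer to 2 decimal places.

|zone P ∩ zone Q| = 11.4663.
|(zone P ∩ zone Q) ∩ zone R| = 11.3341.
|(zone P ∩ zone Q) △ zone R| = 11.4663 + 116.5 − 22.6681 = 105.30.

105.30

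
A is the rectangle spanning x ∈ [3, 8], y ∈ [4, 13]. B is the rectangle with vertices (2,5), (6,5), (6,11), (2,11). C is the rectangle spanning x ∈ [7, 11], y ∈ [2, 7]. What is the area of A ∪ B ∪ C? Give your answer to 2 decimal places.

By inclusion–exclusion:
Individual areas: |A| = 45, |B| = 24, |C| = 20.
|A∩B|: x∈[3,6], y∈[5,11] → 3·6 = 18.
|A∩C|: x∈[7,8], y∈[4,7] → 1·3 = 3.
|B∩C| = 0 (no overlap).
|A∩B∩C| = 0.
|A ∪ B ∪ C| = 89 − 21 + 0 = 68.00.

68.00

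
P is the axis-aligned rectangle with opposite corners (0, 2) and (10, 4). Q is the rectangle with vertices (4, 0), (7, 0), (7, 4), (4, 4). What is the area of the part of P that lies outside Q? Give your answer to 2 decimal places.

|P∩Q|: x∈[4,7], y∈[2,4] → 3·2 = 6.
|P| = 20.
|P ∖ Q| = |P| − |P∩Q| = 20 − 6 = 14.00.

14.00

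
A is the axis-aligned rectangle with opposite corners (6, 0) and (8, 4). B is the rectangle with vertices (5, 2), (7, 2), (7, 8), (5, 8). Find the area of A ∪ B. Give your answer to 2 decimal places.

By inclusion–exclusion:
Individual areas: |A| = 8, |B| = 12.
|A∩B|: x∈[6,7], y∈[2,4] → 1·2 = 2.
|A ∪ B| = 20 − 2 = 18.00.

18.00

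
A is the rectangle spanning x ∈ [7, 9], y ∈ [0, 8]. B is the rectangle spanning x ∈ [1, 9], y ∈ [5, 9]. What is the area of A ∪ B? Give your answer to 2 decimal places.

42.00

By inclusion–exclusion:
Individual areas: |A| = 16, |B| = 32.
|A∩B|: x∈[7,9], y∈[5,8] → 2·3 = 6.
|A ∪ B| = 48 − 6 = 42.00.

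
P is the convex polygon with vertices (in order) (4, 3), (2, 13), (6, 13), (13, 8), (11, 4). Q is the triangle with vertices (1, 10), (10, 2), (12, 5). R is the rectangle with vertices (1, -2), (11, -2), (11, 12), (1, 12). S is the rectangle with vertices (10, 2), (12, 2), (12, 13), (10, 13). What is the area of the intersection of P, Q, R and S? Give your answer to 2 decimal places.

1.75

The intersection is the polygon with vertices (11,4), (10,3.857), (10,5.909), (11,5.455).
By the shoelace formula its area is 1.75.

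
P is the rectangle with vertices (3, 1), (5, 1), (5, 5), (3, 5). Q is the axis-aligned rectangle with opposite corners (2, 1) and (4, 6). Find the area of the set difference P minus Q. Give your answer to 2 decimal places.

4.00

|P∩Q|: x∈[3,4], y∈[1,5] → 1·4 = 4.
|P| = 8.
|P ∖ Q| = |P| − |P∩Q| = 8 − 4 = 4.00.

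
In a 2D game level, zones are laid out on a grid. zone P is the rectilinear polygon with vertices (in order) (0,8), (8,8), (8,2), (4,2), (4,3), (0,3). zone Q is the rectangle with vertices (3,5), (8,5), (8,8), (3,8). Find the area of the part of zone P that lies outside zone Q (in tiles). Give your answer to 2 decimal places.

|zone P| = 44, |zone P∩zone Q| = 15.
|zone P ∖ zone Q| = |zone P| − |zone P∩zone Q| = 44 − 15 = 29.00.

29.00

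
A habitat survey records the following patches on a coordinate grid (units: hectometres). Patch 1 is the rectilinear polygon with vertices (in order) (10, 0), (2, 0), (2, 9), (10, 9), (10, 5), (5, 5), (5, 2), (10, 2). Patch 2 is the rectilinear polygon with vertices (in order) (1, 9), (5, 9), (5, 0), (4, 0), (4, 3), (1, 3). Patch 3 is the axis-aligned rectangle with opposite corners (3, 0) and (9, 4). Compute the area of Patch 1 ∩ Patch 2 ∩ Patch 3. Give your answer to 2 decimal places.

5.00

The intersection is the polygon with vertices (4,3), (3,3), (3,4), (5,4), (5,2), (5,0), (4,0).
By the shoelace formula its area is 5.00.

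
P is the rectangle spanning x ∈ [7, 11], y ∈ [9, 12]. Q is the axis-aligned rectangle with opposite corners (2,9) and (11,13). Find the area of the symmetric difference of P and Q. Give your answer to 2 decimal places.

24.00

|P∩Q|: x∈[7,11], y∈[9,12] → 4·3 = 12.
|P △ Q| = |P| + |Q| − 2·|P∩Q| = 12 + 36 − 24 = 24.00.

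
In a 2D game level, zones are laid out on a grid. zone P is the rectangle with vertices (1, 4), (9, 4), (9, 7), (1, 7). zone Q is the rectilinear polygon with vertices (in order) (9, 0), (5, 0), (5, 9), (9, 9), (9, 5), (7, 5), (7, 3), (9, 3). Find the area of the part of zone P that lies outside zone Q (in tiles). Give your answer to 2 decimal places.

14.00

|zone P| = 24, |zone P∩zone Q| = 10.
|zone P ∖ zone Q| = |zone P| − |zone P∩zone Q| = 24 − 10 = 14.00.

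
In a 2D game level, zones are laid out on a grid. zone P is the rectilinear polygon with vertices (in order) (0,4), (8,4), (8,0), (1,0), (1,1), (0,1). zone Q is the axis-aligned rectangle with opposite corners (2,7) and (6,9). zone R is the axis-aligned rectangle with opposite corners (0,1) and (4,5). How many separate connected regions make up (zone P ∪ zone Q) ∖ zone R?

(zone P ∪ zone Q) ∖ zone R splits into 2 disjoint pieces (area 19, area 8).

2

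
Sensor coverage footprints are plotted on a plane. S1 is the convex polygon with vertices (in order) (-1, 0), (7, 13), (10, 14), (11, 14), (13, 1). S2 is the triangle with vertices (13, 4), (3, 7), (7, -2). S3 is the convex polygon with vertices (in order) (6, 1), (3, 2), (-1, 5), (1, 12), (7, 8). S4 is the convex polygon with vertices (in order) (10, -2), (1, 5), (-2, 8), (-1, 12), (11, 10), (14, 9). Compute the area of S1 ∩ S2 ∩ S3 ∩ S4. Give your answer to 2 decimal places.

The intersection is the polygon with vertices (6.014,1.1), (5.415,1.566), (3.129,6.71), (3.26,6.922), (6.699,5.89).
By the shoelace formula its area is 10.27.

10.27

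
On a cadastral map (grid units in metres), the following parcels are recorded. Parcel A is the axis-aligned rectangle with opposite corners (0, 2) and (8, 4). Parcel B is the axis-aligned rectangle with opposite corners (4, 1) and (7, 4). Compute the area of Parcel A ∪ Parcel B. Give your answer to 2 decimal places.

19.00

By inclusion–exclusion:
Individual areas: |Parcel A| = 16, |Parcel B| = 9.
|Parcel A∩Parcel B|: x∈[4,7], y∈[2,4] → 3·2 = 6.
|Parcel A ∪ Parcel B| = 25 − 6 = 19.00.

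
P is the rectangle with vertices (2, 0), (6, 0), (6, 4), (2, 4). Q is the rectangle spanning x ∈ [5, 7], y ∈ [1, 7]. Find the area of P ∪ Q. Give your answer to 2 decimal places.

25.00

By inclusion–exclusion:
Individual areas: |P| = 16, |Q| = 12.
|P∩Q|: x∈[5,6], y∈[1,4] → 1·3 = 3.
|P ∪ Q| = 28 − 3 = 25.00.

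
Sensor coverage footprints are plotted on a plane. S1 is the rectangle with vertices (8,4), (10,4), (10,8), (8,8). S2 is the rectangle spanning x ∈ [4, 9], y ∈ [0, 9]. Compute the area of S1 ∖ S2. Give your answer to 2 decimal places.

4.00

|S1∩S2|: x∈[8,9], y∈[4,8] → 1·4 = 4.
|S1| = 8.
|S1 ∖ S2| = |S1| − |S1∩S2| = 8 − 4 = 4.00.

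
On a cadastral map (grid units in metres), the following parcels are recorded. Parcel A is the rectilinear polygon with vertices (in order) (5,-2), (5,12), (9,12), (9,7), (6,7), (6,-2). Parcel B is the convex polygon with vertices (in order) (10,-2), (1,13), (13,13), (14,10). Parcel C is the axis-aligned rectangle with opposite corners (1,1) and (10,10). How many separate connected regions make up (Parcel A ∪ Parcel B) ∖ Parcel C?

(Parcel A ∪ Parcel B) ∖ Parcel C splits into 2 disjoint pieces (area 61.5, area 3).

2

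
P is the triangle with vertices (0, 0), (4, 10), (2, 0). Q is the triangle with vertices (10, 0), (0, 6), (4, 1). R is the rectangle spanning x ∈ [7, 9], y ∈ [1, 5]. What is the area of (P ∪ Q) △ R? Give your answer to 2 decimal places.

28.56

|P ∪ Q| = 21.6293.
|(P ∪ Q) ∩ R| = 0.5333.
|(P ∪ Q) △ R| = 21.6293 + 8 − 1.0667 = 28.56.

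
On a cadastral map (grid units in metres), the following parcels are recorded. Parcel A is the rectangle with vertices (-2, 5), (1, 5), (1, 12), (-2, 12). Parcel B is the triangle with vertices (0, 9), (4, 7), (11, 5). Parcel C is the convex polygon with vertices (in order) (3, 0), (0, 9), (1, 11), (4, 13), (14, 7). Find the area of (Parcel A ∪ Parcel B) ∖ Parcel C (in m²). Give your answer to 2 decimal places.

18.50

|Parcel A ∪ Parcel B| = 23.9318.
|(Parcel A ∪ Parcel B) ∩ Parcel C| = 5.4315.
|(Parcel A ∪ Parcel B) ∖ Parcel C| = 23.9318 − 5.4315 = 18.50.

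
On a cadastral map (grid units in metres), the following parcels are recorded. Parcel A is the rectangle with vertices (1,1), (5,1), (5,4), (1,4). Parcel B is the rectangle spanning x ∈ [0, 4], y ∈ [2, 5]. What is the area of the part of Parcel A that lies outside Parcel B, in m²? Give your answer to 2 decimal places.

6.00

|Parcel A∩Parcel B|: x∈[1,4], y∈[2,4] → 3·2 = 6.
|Parcel A| = 12.
|Parcel A ∖ Parcel B| = |Parcel A| − |Parcel A∩Parcel B| = 12 − 6 = 6.00.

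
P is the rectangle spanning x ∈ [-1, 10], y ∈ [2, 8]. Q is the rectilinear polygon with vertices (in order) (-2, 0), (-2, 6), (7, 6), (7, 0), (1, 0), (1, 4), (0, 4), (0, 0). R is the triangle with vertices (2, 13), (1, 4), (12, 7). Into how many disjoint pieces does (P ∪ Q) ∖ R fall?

(P ∪ Q) ∖ R is a single connected region.

1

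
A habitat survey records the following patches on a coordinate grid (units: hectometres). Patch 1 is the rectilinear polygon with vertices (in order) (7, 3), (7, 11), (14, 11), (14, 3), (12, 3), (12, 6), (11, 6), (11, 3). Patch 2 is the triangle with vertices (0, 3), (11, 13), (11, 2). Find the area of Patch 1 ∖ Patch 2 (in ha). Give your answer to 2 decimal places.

|Patch 1| = 53, |Patch 1∩Patch 2| = 30.5273.
|Patch 1 ∖ Patch 2| = |Patch 1| − |Patch 1∩Patch 2| = 53 − 30.5273 = 22.47.

22.47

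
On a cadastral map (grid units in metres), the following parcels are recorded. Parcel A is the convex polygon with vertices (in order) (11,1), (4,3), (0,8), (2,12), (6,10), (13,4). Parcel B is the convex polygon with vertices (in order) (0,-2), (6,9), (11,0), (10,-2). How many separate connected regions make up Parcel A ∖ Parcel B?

Parcel A ∖ Parcel B is a single connected region.

1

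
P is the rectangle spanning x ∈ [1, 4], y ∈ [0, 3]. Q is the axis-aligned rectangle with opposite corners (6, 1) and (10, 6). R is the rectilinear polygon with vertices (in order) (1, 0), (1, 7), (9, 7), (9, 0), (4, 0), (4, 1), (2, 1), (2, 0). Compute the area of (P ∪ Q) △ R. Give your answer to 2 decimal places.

39.00

|P ∪ Q| = 29.
|(P ∪ Q) ∩ R| = 22.
|(P ∪ Q) △ R| = 29 + 54 − 44 = 39.00.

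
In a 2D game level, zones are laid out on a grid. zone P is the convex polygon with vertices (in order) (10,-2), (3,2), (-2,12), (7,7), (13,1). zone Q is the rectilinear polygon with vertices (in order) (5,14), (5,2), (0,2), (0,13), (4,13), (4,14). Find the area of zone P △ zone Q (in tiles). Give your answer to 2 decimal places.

|zone P| = 76, |zone Q| = 56, |zone P∩zone Q| = 28.5.
|zone P △ zone Q| = |zone P| + |zone Q| − 2·|zone P∩zone Q| = 76 + 56 − 57 = 75.00.

75.00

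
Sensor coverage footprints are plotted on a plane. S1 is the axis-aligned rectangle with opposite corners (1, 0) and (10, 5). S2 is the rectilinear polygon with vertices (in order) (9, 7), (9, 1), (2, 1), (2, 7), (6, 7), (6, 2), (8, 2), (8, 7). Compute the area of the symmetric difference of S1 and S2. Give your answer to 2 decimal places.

|S1| = 45, |S2| = 32, |S1∩S2| = 22.
|S1 △ S2| = |S1| + |S2| − 2·|S1∩S2| = 45 + 32 − 44 = 33.00.

33.00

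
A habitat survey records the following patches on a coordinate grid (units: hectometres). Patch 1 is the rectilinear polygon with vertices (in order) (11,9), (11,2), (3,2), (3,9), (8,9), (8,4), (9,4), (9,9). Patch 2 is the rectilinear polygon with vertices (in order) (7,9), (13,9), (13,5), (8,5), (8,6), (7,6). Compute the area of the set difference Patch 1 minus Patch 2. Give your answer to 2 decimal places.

|Patch 1| = 51, |Patch 1∩Patch 2| = 11.
|Patch 1 ∖ Patch 2| = |Patch 1| − |Patch 1∩Patch 2| = 51 − 11 = 40.00.

40.00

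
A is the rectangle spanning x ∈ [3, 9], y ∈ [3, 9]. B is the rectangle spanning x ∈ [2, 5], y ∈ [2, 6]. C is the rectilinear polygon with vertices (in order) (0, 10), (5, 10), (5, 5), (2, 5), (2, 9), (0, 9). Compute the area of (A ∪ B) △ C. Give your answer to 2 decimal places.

|A ∪ B| = 42.
|(A ∪ B) ∩ C| = 9.
|(A ∪ B) △ C| = 42 + 17 − 18 = 41.00.

41.00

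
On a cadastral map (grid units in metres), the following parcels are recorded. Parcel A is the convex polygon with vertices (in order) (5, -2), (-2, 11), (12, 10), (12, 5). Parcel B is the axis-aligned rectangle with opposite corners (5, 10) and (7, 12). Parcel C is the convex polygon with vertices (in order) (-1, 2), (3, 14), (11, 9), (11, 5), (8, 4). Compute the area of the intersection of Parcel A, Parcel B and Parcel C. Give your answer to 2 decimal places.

0.86

The intersection is the polygon with vertices (7,10), (5,10), (5,10.5), (7,10.357).
By the shoelace formula its area is 0.86.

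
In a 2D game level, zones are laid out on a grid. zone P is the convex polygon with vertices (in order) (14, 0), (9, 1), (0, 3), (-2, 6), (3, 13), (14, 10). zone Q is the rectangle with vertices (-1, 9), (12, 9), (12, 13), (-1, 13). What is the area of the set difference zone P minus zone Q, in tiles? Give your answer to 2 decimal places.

113.83

|zone P| = 144.5, |zone P∩zone Q| = 30.6688.
|zone P ∖ zone Q| = |zone P| − |zone P∩zone Q| = 144.5 − 30.6688 = 113.83.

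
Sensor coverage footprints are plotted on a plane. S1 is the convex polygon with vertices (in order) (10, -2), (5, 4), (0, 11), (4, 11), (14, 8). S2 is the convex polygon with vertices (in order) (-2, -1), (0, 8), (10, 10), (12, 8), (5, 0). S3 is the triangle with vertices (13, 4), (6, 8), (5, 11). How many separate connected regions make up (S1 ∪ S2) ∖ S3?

2

(S1 ∪ S2) ∖ S3 splits into 2 disjoint pieces (area 107.5517, area 18.2421).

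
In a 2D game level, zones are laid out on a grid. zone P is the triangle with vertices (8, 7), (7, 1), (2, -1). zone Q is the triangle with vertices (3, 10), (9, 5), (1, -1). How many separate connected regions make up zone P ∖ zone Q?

2

zone P ∖ zone Q splits into 2 disjoint pieces (area 0.2145, area 8.2381).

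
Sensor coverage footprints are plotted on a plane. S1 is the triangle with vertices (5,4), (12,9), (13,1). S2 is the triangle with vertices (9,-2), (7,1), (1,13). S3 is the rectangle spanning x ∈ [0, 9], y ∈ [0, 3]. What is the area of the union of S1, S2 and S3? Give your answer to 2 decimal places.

By inclusion–exclusion:
Individual areas: |S1| = 30.5, |S2| = 3, |S3| = 27.
|S1∩S2| = 0.192.
|S1∩S3| = 0.3333.
|S2∩S3| = 1.0667.
|S1∩S2∩S3| = 0.
|S1 ∪ S2 ∪ S3| = 60.5 − 1.592 + 0 = 58.91.

58.91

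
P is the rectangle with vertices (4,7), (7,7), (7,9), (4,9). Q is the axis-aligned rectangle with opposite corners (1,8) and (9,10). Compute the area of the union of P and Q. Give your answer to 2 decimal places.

By inclusion–exclusion:
Individual areas: |P| = 6, |Q| = 16.
|P∩Q|: x∈[4,7], y∈[8,9] → 3·1 = 3.
|P ∪ Q| = 22 − 3 = 19.00.

19.00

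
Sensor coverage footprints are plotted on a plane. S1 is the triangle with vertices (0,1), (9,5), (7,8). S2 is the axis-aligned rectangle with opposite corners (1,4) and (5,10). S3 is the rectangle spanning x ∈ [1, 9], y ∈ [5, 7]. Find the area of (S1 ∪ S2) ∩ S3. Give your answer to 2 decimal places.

14.17

The region (S1 ∪ S2) ∩ S3 is the polygon with vertices (9,5), (1,5), (1,7), (5,7), (5,6), (6,7), (7.667,7).
By the shoelace formula its area is 14.17.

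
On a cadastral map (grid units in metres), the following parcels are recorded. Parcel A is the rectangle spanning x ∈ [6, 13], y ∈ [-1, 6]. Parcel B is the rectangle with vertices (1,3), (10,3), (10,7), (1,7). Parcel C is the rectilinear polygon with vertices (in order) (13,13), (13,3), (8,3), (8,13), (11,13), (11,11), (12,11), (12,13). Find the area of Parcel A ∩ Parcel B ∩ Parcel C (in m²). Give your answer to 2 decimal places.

The intersection is the polygon with vertices (10,6), (10,3), (8,3), (8,6).
By the shoelace formula its area is 6.00.

6.00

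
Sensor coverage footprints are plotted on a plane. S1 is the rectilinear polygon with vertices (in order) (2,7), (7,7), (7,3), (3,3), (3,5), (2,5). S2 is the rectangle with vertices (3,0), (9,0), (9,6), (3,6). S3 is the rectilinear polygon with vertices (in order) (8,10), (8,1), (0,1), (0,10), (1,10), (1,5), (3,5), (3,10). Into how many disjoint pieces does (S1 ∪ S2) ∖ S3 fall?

2

(S1 ∪ S2) ∖ S3 splits into 2 disjoint pieces (area 11, area 2).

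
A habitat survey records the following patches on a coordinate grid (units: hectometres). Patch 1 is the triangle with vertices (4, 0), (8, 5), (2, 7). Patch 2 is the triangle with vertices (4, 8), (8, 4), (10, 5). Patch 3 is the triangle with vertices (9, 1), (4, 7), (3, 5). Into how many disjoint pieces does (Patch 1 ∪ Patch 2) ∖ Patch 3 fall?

(Patch 1 ∪ Patch 2) ∖ Patch 3 splits into 2 disjoint pieces (area 9.9938, area 8.3953).

2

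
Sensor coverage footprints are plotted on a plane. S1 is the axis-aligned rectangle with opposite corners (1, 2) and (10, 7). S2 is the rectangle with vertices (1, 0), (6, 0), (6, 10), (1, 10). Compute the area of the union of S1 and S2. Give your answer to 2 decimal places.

By inclusion–exclusion:
Individual areas: |S1| = 45, |S2| = 50.
|S1∩S2|: x∈[1,6], y∈[2,7] → 5·5 = 25.
|S1 ∪ S2| = 95 − 25 = 70.00.

70.00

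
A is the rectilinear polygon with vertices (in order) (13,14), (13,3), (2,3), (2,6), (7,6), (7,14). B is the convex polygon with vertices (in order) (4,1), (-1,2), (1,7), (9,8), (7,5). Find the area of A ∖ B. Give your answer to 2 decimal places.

|A| = 81, |A∩B| = 16.25.
|A ∖ B| = |A| − |A∩B| = 81 − 16.25 = 64.75.

64.75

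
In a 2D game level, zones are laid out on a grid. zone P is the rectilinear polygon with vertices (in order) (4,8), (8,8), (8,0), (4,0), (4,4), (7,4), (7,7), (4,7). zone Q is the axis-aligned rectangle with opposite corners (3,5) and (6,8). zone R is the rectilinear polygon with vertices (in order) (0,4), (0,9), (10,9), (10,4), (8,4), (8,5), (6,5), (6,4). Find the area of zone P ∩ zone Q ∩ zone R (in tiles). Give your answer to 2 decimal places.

The intersection is the polygon with vertices (6,7), (4,7), (4,8), (6,8).
By the shoelace formula its area is 2.00.

2.00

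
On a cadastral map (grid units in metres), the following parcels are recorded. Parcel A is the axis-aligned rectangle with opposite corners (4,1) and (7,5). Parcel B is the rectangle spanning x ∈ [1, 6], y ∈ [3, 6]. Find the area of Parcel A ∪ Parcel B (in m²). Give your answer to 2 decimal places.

By inclusion–exclusion:
Individual areas: |Parcel A| = 12, |Parcel B| = 15.
|Parcel A∩Parcel B|: x∈[4,6], y∈[3,5] → 2·2 = 4.
|Parcel A ∪ Parcel B| = 27 − 4 = 23.00.

23.00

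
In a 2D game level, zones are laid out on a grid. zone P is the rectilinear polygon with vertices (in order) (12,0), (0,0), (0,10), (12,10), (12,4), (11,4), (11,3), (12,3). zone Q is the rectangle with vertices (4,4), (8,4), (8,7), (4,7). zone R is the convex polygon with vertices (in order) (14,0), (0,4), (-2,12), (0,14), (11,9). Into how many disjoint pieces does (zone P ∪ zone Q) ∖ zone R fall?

2

(zone P ∪ zone Q) ∖ zone R splits into 2 disjoint pieces (area 27.4286, area 3.6).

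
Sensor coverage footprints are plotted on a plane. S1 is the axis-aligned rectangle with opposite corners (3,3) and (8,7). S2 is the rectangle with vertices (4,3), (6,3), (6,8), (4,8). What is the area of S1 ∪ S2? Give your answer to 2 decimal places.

22.00

By inclusion–exclusion:
Individual areas: |S1| = 20, |S2| = 10.
|S1∩S2|: x∈[4,6], y∈[3,7] → 2·4 = 8.
|S1 ∪ S2| = 30 − 8 = 22.00.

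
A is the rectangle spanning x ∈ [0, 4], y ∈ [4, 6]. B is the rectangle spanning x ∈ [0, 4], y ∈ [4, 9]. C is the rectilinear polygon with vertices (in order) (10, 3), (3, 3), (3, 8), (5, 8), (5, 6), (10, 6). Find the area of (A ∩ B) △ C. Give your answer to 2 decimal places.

29.00

|A ∩ B| = 8.
|(A ∩ B) ∩ C| = 2.
|(A ∩ B) △ C| = 8 + 25 − 4 = 29.00.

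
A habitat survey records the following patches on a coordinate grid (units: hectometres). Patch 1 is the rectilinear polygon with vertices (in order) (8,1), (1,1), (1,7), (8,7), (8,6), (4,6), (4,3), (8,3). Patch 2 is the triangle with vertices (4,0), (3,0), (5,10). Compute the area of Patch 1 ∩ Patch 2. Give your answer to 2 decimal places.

2.35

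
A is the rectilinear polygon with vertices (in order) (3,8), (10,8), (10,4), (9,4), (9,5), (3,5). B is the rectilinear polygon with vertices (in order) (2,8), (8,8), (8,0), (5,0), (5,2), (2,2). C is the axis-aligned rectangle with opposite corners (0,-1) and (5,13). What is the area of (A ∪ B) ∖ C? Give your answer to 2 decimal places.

31.00

|A ∪ B| = 49.
|(A ∪ B) ∩ C| = 18.
|(A ∪ B) ∖ C| = 49 − 18 = 31.00.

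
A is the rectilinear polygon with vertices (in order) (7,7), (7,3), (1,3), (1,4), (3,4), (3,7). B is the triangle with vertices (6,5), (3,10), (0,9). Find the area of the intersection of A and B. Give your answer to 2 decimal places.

1.80

The intersection is the polygon with vertices (4.8,7), (6,5), (3,7).
By the shoelace formula its area is 1.80.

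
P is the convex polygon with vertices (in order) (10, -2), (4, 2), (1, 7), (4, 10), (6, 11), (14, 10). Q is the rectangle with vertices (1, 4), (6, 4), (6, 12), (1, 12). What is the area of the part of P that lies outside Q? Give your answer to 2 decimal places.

77.20

|P| = 101, |P∩Q| = 23.8.
|P ∖ Q| = |P| − |P∩Q| = 101 − 23.8 = 77.20.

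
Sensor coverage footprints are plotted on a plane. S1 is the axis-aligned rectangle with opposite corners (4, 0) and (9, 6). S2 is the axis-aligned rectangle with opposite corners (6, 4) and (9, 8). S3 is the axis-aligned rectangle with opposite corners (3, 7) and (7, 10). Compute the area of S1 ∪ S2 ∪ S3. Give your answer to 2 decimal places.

By inclusion–exclusion:
Individual areas: |S1| = 30, |S2| = 12, |S3| = 12.
|S1∩S2|: x∈[6,9], y∈[4,6] → 3·2 = 6.
|S1∩S3| = 0 (no overlap).
|S2∩S3|: x∈[6,7], y∈[7,8] → 1·1 = 1.
|S1∩S2∩S3| = 0.
|S1 ∪ S2 ∪ S3| = 54 − 7 + 0 = 47.00.

47.00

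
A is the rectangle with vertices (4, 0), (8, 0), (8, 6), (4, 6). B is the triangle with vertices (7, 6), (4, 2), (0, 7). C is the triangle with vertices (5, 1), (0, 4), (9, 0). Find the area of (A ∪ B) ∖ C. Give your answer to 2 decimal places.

|A ∪ B| = 33.5.
|(A ∪ B) ∩ C| = 2.189.
|(A ∪ B) ∖ C| = 33.5 − 2.189 = 31.31.

31.31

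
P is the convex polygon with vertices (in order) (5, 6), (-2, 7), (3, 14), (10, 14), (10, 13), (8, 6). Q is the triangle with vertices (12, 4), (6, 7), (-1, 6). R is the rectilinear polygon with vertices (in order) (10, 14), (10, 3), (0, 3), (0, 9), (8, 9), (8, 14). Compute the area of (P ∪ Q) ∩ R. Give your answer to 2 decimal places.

|P ∪ Q| = 78.2857.
|(P ∪ Q) ∩ R| = 40.66.

40.66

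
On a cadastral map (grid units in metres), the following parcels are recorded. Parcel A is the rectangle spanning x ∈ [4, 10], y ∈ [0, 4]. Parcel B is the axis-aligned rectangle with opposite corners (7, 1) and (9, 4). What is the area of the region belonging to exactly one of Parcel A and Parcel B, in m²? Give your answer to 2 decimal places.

18.00

|Parcel A∩Parcel B|: x∈[7,9], y∈[1,4] → 2·3 = 6.
|Parcel A △ Parcel B| = |Parcel A| + |Parcel B| − 2·|Parcel A∩Parcel B| = 24 + 6 − 12 = 18.00.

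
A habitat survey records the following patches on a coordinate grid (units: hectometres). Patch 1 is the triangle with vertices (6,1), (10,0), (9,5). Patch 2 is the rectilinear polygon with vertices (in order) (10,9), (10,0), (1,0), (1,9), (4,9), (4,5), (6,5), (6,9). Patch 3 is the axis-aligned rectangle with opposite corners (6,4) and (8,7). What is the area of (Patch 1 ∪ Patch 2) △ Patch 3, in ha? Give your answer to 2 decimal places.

67.00

|Patch 1 ∪ Patch 2| = 73.
|(Patch 1 ∪ Patch 2) ∩ Patch 3| = 6.
|(Patch 1 ∪ Patch 2) △ Patch 3| = 73 + 6 − 12 = 67.00.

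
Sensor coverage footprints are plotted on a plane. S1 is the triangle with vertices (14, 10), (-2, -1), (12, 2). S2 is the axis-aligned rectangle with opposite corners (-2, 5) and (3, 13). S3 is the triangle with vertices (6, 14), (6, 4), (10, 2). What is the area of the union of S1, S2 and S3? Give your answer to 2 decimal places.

105.24

By inclusion–exclusion:
Individual areas: |S1| = 53, |S2| = 40, |S3| = 20.
|S1∩S2| = 0.
|S1∩S3| = 7.7627.
|S2∩S3| = 0.
|S1∩S2∩S3| = 0.
|S1 ∪ S2 ∪ S3| = 113 − 7.7627 + 0 = 105.24.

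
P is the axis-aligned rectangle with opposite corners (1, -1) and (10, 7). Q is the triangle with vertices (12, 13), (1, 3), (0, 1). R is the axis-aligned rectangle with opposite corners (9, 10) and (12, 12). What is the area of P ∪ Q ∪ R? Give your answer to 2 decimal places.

79.94

By inclusion–exclusion:
Individual areas: |P| = 72, |Q| = 6, |R| = 6.
|P∩Q| = 3.7.
|P∩R| = 0 (no overlap).
|Q∩R| = 0.3591.
|P∩Q∩R| = 0.
|P ∪ Q ∪ R| = 84 − 4.0591 + 0 = 79.94.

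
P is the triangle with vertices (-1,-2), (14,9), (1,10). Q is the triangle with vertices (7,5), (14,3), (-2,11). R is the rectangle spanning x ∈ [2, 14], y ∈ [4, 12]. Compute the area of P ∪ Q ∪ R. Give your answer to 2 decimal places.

By inclusion–exclusion:
Individual areas: |P| = 79, |Q| = 12, |R| = 96.
|P∩Q| = 8.2368.
|P∩R| = 48.493.
|Q∩R| = 9.9167.
|P∩Q∩R| = 7.5977.
|P ∪ Q ∪ R| = 187 − 66.6465 + 7.5977 = 127.95.

127.95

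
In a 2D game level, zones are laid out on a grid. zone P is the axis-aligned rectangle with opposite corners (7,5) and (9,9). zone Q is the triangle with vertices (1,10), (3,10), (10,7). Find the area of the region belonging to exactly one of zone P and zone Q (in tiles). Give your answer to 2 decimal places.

|zone P| = 8, |zone Q| = 3, |zone P∩zone Q| = 0.381.
|zone P △ zone Q| = |zone P| + |zone Q| − 2·|zone P∩zone Q| = 8 + 3 − 0.7619 = 10.24.

10.24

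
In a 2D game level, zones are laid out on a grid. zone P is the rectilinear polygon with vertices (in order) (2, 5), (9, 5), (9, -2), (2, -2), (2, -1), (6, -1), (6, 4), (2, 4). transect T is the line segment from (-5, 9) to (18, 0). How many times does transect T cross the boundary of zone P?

2

The segment meets the boundary at (9,3.522), (5.222,5).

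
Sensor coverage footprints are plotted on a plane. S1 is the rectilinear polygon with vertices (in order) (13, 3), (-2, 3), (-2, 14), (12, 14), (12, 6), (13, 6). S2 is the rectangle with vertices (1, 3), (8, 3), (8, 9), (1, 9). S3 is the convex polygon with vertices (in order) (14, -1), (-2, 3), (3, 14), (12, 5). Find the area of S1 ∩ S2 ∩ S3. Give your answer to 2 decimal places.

42.00

The intersection is the polygon with vertices (1,9), (8,9), (8,3), (1,3).
By the shoelace formula its area is 42.00.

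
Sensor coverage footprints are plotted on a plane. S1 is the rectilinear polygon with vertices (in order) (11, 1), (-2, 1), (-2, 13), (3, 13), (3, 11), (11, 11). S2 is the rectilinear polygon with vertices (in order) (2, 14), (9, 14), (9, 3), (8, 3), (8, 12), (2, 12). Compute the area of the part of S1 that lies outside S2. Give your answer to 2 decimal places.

131.00

|S1| = 140, |S1∩S2| = 9.
|S1 ∖ S2| = |S1| − |S1∩S2| = 140 − 9 = 131.00.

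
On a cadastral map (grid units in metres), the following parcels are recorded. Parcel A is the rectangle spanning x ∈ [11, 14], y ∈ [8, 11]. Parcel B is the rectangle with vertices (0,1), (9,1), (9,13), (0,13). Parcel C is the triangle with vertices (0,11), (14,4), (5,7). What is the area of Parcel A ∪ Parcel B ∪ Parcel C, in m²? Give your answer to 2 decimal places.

By inclusion–exclusion:
Individual areas: |Parcel A| = 9, |Parcel B| = 108, |Parcel C| = 10.5.
|Parcel A∩Parcel B| = 0 (no overlap).
|Parcel A∩Parcel C| = 0.
|Parcel B∩Parcel C| = 8.4167.
|Parcel A∩Parcel B∩Parcel C| = 0.
|Parcel A ∪ Parcel B ∪ Parcel C| = 127.5 − 8.4167 + 0 = 119.08.

119.08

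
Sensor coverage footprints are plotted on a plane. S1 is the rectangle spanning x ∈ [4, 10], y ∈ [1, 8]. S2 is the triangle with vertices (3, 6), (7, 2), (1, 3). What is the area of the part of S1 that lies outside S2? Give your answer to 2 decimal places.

|S1| = 42, |S1∩S2| = 3.75.
|S1 ∖ S2| = |S1| − |S1∩S2| = 42 − 3.75 = 38.25.

38.25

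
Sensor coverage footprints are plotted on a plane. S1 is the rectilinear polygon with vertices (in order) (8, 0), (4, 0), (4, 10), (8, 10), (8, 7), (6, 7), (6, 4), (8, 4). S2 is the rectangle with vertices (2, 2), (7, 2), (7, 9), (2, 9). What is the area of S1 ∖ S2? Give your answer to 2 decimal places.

16.00

|S1| = 34, |S1∩S2| = 18.
|S1 ∖ S2| = |S1| − |S1∩S2| = 34 − 18 = 16.00.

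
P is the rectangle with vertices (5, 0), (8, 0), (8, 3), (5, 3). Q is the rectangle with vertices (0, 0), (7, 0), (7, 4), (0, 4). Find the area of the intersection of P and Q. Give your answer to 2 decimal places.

|P∩Q|: x∈[5,7], y∈[0,3] → 2·3 = 6.

6.00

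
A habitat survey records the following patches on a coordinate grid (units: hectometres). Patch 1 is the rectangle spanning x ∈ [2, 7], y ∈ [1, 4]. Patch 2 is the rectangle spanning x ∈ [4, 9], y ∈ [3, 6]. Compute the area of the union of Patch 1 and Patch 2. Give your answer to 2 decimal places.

27.00

By inclusion–exclusion:
Individual areas: |Patch 1| = 15, |Patch 2| = 15.
|Patch 1∩Patch 2|: x∈[4,7], y∈[3,4] → 3·1 = 3.
|Patch 1 ∪ Patch 2| = 30 − 3 = 27.00.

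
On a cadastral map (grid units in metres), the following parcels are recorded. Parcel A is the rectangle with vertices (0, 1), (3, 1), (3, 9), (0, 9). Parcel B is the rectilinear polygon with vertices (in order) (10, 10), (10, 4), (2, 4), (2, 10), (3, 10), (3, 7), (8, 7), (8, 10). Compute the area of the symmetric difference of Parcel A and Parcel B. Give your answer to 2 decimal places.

47.00

|Parcel A| = 24, |Parcel B| = 33, |Parcel A∩Parcel B| = 5.
|Parcel A △ Parcel B| = |Parcel A| + |Parcel B| − 2·|Parcel A∩Parcel B| = 24 + 33 − 10 = 47.00.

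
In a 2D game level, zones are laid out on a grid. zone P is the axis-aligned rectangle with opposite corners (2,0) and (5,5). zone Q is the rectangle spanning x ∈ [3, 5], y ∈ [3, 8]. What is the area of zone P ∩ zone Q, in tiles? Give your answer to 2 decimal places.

|zone P∩zone Q|: x∈[3,5], y∈[3,5] → 2·2 = 4.

4.00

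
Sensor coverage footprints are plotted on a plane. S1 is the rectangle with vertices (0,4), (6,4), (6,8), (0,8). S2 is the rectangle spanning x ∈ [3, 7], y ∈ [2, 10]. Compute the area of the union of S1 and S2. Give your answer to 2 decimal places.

44.00

By inclusion–exclusion:
Individual areas: |S1| = 24, |S2| = 32.
|S1∩S2|: x∈[3,6], y∈[4,8] → 3·4 = 12.
|S1 ∪ S2| = 56 − 12 = 44.00.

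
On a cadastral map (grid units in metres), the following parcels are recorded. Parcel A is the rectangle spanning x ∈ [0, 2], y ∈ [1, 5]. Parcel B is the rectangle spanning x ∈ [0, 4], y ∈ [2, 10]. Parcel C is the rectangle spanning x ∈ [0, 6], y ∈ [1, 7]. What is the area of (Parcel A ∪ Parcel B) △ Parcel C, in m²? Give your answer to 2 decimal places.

26.00

|Parcel A ∪ Parcel B| = 34.
|(Parcel A ∪ Parcel B) ∩ Parcel C| = 22.
|(Parcel A ∪ Parcel B) △ Parcel C| = 34 + 36 − 44 = 26.00.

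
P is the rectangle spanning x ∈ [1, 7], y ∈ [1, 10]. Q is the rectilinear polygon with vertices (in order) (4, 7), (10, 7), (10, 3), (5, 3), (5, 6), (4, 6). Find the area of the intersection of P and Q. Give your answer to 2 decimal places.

The intersection is the polygon with vertices (7,3), (5,3), (5,6), (4,6), (4,7), (7,7).
By the shoelace formula its area is 9.00.

9.00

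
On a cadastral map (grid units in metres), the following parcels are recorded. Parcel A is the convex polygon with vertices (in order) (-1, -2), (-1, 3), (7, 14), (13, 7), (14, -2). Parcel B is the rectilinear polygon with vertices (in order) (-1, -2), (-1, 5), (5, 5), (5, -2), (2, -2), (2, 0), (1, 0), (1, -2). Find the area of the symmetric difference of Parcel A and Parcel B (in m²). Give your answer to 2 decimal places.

126.41

|Parcel A| = 163.5, |Parcel B| = 40, |Parcel A∩Parcel B| = 38.5455.
|Parcel A △ Parcel B| = |Parcel A| + |Parcel B| − 2·|Parcel A∩Parcel B| = 163.5 + 40 − 77.0909 = 126.41.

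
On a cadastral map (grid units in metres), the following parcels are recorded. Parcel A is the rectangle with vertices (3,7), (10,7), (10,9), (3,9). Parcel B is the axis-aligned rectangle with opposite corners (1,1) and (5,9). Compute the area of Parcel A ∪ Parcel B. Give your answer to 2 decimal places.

By inclusion–exclusion:
Individual areas: |Parcel A| = 14, |Parcel B| = 32.
|Parcel A∩Parcel B|: x∈[3,5], y∈[7,9] → 2·2 = 4.
|Parcel A ∪ Parcel B| = 46 − 4 = 42.00.

42.00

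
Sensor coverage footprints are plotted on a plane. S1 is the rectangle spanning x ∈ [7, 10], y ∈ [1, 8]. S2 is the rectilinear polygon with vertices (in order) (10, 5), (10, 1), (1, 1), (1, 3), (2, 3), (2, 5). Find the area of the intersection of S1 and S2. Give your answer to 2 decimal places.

The intersection is the polygon with vertices (10,1), (7,1), (7,5), (10,5).
By the shoelace formula its area is 12.00.

12.00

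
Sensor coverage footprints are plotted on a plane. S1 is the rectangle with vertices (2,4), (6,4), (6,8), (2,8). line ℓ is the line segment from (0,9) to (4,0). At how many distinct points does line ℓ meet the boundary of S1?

The segment meets the boundary at (2.222,4), (2,4.5).

2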